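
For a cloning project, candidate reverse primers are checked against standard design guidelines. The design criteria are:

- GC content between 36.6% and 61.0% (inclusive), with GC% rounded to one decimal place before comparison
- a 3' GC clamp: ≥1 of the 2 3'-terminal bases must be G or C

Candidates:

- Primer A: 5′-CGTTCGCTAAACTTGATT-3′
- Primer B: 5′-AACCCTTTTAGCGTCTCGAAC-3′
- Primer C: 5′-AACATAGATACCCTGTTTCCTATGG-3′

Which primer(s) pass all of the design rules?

Primer B and Primer C.

Primer A (18 nt, A=4 T=7 G=3 C=4): GC 7/18 = 38.9% ✓; 3' end TT has 0 G/C, need ≥1 ✗ — fails.
Primer B (21 nt, A=5 T=6 G=3 C=7): GC 10/21 = 47.6% ✓; 3' end AC has 1 G/C ✓ — passes.
Primer C (25 nt, A=7 T=8 G=4 C=6): GC 10/25 = 40.0% ✓; 3' end GG has 2 G/C ✓ — passes.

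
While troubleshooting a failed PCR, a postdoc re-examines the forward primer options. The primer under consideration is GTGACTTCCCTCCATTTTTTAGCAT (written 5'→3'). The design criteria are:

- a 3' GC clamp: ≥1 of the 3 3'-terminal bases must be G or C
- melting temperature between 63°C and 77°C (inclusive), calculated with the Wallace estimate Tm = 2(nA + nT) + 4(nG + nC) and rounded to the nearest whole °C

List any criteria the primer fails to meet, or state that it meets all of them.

Base counts: A=4, T=11, G=3, C=7 (length 25).
GC clamp: 3' end CAT has 1 G/C ✓
Tm: Tm = 2·15 + 4·10 = 70°C ✓

Meets all criteria.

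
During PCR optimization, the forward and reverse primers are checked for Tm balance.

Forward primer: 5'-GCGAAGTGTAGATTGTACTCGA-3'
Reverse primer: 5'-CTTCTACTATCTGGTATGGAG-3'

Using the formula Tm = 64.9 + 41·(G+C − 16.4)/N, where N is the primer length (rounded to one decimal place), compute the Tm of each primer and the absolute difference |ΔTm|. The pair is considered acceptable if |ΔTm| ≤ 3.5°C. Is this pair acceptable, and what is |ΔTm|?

|ΔTm| = 2.5°C; the pair is acceptable.

Forward: G+C = 10, N = 22 → Tm = 64.9 + 41·(10 − 16.4)/22 = 53.0°C.
Reverse: G+C = 9, N = 21 → Tm = 64.9 + 41·(9 − 16.4)/21 = 50.5°C.
|ΔTm| = |53.0 − 50.5| = 2.5°C, ≤ 3.5°C.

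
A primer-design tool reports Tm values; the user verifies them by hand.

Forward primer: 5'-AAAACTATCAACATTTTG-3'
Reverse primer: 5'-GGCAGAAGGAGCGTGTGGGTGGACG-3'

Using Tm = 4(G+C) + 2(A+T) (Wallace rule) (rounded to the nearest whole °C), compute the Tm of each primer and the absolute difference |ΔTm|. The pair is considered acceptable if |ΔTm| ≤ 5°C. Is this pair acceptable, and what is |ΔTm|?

Forward: A=8 T=6 G=1 C=3 → Tm = 2·14 + 4·4 = 44°C.
Reverse: A=5 T=3 G=14 C=3 → Tm = 2·8 + 4·17 = 84°C.
|ΔTm| = |44 − 84| = 40°C, > 5°C.

|ΔTm| = 40°C; the pair is not acceptable.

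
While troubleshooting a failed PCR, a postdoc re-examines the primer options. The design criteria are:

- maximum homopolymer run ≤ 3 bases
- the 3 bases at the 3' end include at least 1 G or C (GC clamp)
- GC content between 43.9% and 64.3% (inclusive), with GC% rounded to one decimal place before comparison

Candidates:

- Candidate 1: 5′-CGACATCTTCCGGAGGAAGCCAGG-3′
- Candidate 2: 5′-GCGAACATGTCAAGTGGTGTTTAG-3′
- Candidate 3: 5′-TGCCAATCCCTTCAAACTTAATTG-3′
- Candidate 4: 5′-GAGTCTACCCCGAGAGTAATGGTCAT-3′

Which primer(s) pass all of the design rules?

Candidate 1 and Candidate 2.

Candidate 1 (24 nt, A=6 T=3 G=8 C=7): longest run = 2 ✓; 3' end AGG has 2 G/C ✓; GC 15/24 = 62.5% ✓ — passes.
Candidate 2 (24 nt, A=6 T=7 G=8 C=3): longest run = 3 ✓; 3' end TAG has 1 G/C ✓; GC 11/24 = 45.8% ✓ — passes.
Candidate 3 (24 nt, A=7 T=8 G=2 C=7): longest run = 3 ✓; 3' end TTG has 1 G/C ✓; GC 9/24 = 37.5%, outside 43.9–64.3% ✗ — fails.
Candidate 4 (26 nt, A=7 T=6 G=7 C=6): longest run = 4, exceeds 3 ✗; 3' end CAT has 1 G/C ✓; GC 13/26 = 50.0% ✓ — fails.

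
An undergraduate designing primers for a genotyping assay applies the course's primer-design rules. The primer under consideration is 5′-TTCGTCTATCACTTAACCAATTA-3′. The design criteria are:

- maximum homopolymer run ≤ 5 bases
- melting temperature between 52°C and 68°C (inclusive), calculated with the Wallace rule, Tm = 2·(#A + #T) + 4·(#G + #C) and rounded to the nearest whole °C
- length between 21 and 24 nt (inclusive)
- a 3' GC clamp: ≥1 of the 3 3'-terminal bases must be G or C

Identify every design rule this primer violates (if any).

Base counts: A=7, T=9, G=1, C=6 (length 23).
homopolymer run: longest run = 2 ✓
Tm: Tm = 2·16 + 4·7 = 60°C ✓
length: length 23 ✓
GC clamp: 3' end TTA has 0 G/C, need ≥1 ✗

Fails: GC clamp.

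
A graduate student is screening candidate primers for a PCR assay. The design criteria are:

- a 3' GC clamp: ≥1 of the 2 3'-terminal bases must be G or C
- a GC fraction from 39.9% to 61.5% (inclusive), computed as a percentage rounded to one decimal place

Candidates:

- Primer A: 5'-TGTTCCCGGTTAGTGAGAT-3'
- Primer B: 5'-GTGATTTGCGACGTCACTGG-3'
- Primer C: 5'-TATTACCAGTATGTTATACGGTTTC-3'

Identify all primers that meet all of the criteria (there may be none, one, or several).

Primer A (19 nt, A=3 T=7 G=6 C=3): 3' end AT has 0 G/C, need ≥1 ✗; GC 9/19 = 47.4% ✓ — fails.
Primer B (20 nt, A=3 T=6 G=7 C=4): 3' end GG has 2 G/C ✓; GC 11/20 = 55.0% ✓ — passes.
Primer C (25 nt, A=6 T=11 G=4 C=4): 3' end TC has 1 G/C ✓; GC 8/25 = 32.0%, outside 39.9–61.5% ✗ — fails.

Primer B only.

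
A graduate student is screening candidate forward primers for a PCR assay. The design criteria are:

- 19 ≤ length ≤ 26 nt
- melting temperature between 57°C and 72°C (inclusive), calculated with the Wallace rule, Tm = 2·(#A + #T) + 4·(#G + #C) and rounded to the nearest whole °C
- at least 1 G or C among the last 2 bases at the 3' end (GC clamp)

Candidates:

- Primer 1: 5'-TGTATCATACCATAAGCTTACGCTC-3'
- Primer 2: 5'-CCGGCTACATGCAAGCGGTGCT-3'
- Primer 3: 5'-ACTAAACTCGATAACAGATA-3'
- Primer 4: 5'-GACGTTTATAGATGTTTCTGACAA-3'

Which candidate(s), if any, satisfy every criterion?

Primer 1 (25 nt, A=7 T=8 G=3 C=7): length 25 ✓; Tm = 2·15 + 4·10 = 70°C ✓; 3' end TC has 1 G/C ✓ — passes.
Primer 2 (22 nt, A=4 T=4 G=7 C=7): length 22 ✓; Tm = 2·8 + 4·14 = 72°C ✓; 3' end CT has 1 G/C ✓ — passes.
Primer 3 (20 nt, A=10 T=4 G=2 C=4): length 20 ✓; Tm = 2·14 + 4·6 = 52°C, outside 57–72°C ✗; 3' end TA has 0 G/C, need ≥1 ✗ — fails.
Primer 4 (24 nt, A=7 T=9 G=5 C=3): length 24 ✓; Tm = 2·16 + 4·8 = 64°C ✓; 3' end AA has 0 G/C, need ≥1 ✗ — fails.

Primer 1 and Primer 2.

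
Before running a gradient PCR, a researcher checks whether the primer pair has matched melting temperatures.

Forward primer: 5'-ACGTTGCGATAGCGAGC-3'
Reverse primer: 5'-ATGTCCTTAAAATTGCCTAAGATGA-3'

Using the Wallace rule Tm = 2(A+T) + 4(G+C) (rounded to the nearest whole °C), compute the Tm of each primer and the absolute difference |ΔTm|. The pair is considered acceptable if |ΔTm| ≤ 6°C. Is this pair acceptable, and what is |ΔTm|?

Forward: A=4 T=3 G=6 C=4 → Tm = 2·7 + 4·10 = 54°C.
Reverse: A=9 T=8 G=4 C=4 → Tm = 2·17 + 4·8 = 66°C.
|ΔTm| = |54 − 66| = 12°C, > 6°C.

|ΔTm| = 12°C; the pair is not acceptable.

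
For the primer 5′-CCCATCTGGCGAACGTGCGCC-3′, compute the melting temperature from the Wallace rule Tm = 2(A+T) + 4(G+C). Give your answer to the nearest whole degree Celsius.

Base counts: A=3, T=3, G=6, C=9 (length 21).
Tm = 2·(3+3) + 4·(6+9) = 2·6 + 4·15 = 12 + 60 = 72°C.

72°C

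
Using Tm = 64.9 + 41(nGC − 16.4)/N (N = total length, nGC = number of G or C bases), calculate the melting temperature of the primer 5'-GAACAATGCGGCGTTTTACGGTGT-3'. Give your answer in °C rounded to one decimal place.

57.4°C

Base counts: A=5, T=7, G=8, C=4; G+C = 12, N = 24.
Tm = 64.9 + 41·(12 − 16.4)/24 = 64.9 + -180.40/24 = 57.4°C.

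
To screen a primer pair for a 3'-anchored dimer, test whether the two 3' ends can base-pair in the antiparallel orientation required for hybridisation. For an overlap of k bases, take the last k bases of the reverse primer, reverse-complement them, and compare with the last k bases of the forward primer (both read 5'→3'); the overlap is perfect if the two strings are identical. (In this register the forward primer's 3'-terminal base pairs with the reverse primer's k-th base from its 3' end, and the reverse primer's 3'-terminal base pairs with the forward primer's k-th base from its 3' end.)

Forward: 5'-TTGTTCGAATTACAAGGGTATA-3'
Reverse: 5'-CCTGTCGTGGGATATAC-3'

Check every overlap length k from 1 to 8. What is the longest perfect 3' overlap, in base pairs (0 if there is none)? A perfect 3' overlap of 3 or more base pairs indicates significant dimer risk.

Longest perfect overlap: 5 complementary base pairs; significant dimer risk (threshold 3).

Last 8 bases (5'→3') — forward …AGGGTATA, reverse …GGATATAC.
Reverse complement of the reverse primer's last 8 bases: GTATATCC; its first k bases are the reverse complement of the reverse primer's last k bases, so a perfect k-base overlap needs the forward primer's last k bases to equal them.
Comparing (forward last k vs required): k=1: A vs G ✗; k=2: TA vs GT ✗; k=3: ATA vs GTA ✗; k=4: TATA vs GTAT ✗; k=5: GTATA vs GTATA ✓; k=6: GGTATA vs GTATAT ✗; k=7: GGGTATA vs GTATATC ✗; k=8: AGGGTATA vs GTATATCC ✗.
Only k = 5 is perfect, so the longest perfect 3' overlap is 5.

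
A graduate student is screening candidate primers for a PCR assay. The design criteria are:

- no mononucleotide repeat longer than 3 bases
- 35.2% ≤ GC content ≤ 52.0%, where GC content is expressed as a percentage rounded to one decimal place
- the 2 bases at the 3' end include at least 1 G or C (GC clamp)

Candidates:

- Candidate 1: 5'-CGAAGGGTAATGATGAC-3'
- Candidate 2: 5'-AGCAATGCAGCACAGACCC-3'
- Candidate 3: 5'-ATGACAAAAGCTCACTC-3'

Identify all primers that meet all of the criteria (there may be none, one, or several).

Candidate 1 only.

Candidate 1 (17 nt, A=6 T=3 G=6 C=2): longest run = 3 ✓; GC 8/17 = 47.1% ✓; 3' end AC has 1 G/C ✓ — passes.
Candidate 2 (19 nt, A=7 T=1 G=4 C=7): longest run = 3 ✓; GC 11/19 = 57.9%, outside 35.2–52.0% ✗; 3' end CC has 2 G/C ✓ — fails.
Candidate 3 (17 nt, A=7 T=3 G=2 C=5): longest run = 4, exceeds 3 ✗; GC 7/17 = 41.2% ✓; 3' end TC has 1 G/C ✓ — fails.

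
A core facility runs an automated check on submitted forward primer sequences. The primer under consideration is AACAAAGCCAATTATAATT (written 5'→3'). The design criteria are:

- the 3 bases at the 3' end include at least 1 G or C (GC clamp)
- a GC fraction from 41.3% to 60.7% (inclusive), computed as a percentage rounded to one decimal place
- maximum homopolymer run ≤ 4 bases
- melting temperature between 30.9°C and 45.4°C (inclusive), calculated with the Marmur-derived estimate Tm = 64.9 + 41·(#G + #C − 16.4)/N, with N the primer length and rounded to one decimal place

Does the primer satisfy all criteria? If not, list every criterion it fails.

Fails: GC clamp, GC content.

Base counts: A=10, T=5, G=1, C=3 (length 19).
GC clamp: 3' end ATT has 0 G/C, need ≥1 ✗
GC content: GC 4/19 = 21.1%, outside 41.3–60.7% ✗
homopolymer run: longest run = 3 ✓
Tm: Tm = 64.9 + 41·(4 − 16.4)/19 = 38.1°C ✓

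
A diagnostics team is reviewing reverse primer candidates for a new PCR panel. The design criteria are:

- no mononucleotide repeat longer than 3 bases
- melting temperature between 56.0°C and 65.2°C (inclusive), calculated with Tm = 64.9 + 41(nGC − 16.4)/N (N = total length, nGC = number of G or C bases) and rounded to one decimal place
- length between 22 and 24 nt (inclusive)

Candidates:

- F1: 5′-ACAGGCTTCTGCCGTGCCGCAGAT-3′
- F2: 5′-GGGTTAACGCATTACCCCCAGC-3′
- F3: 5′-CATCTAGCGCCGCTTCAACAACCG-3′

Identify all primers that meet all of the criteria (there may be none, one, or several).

F1 and F3.

F1 (24 nt, A=4 T=5 G=7 C=8): longest run = 2 ✓; Tm = 64.9 + 41·(15 − 16.4)/24 = 62.5°C ✓; length 24 ✓ — passes.
F2 (22 nt, A=5 T=4 G=5 C=8): longest run = 5, exceeds 3 ✗; Tm = 64.9 + 41·(13 − 16.4)/22 = 58.6°C ✓; length 22 ✓ — fails.
F3 (24 nt, A=6 T=4 G=4 C=10): longest run = 2 ✓; Tm = 64.9 + 41·(14 − 16.4)/24 = 60.8°C ✓; length 24 ✓ — passes.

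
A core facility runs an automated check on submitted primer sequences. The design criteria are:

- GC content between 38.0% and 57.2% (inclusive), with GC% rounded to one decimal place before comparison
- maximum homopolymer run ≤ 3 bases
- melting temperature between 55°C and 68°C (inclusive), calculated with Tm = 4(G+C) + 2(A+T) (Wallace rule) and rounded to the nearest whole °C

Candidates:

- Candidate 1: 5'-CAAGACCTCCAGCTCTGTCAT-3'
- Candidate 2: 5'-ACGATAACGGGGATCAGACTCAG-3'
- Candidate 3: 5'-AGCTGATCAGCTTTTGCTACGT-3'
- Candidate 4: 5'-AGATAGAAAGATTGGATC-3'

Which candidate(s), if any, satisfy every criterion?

Candidate 1 only.

Candidate 1 (21 nt, A=5 T=5 G=3 C=8): GC 11/21 = 52.4% ✓; longest run = 2 ✓; Tm = 2·10 + 4·11 = 64°C ✓ — passes.
Candidate 2 (23 nt, A=8 T=3 G=7 C=5): GC 12/23 = 52.2% ✓; longest run = 4, exceeds 3 ✗; Tm = 2·11 + 4·12 = 70°C, outside 55–68°C ✗ — fails.
Candidate 3 (22 nt, A=4 T=8 G=5 C=5): GC 10/22 = 45.5% ✓; longest run = 4, exceeds 3 ✗; Tm = 2·12 + 4·10 = 64°C ✓ — fails.
Candidate 4 (18 nt, A=8 T=4 G=5 C=1): GC 6/18 = 33.3%, outside 38.0–57.2% ✗; longest run = 3 ✓; Tm = 2·12 + 4·6 = 48°C, outside 55–68°C ✗ — fails.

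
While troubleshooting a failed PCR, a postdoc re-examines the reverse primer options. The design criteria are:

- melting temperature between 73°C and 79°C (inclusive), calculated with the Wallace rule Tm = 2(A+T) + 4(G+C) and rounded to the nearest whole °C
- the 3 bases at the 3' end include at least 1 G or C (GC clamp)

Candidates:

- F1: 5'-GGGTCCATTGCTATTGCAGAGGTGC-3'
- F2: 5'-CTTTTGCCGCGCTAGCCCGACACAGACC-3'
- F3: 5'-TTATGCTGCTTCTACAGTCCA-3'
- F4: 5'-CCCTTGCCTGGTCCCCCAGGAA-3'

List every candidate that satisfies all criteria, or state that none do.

F1 (25 nt, A=4 T=7 G=9 C=5): Tm = 2·11 + 4·14 = 78°C ✓; 3' end TGC has 2 G/C ✓ — passes.
F2 (28 nt, A=5 T=5 G=6 C=12): Tm = 2·10 + 4·18 = 92°C, outside 73–79°C ✗; 3' end ACC has 2 G/C ✓ — fails.
F3 (21 nt, A=4 T=8 G=3 C=6): Tm = 2·12 + 4·9 = 60°C, outside 73–79°C ✗; 3' end CCA has 2 G/C ✓ — fails.
F4 (22 nt, A=3 T=4 G=5 C=10): Tm = 2·7 + 4·15 = 74°C ✓; 3' end GAA has 1 G/C ✓ — passes.

F1 and F4.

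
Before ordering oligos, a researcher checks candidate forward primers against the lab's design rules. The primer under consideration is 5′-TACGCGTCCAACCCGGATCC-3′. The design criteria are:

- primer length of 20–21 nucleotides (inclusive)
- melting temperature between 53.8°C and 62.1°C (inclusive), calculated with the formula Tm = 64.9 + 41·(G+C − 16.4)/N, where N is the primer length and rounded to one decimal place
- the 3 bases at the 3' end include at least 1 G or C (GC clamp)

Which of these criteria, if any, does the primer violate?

Meets all criteria.

Base counts: A=4, T=3, G=4, C=9 (length 20).
length: length 20 ✓
Tm: Tm = 64.9 + 41·(13 − 16.4)/20 = 57.9°C ✓
GC clamp: 3' end TCC has 2 G/C ✓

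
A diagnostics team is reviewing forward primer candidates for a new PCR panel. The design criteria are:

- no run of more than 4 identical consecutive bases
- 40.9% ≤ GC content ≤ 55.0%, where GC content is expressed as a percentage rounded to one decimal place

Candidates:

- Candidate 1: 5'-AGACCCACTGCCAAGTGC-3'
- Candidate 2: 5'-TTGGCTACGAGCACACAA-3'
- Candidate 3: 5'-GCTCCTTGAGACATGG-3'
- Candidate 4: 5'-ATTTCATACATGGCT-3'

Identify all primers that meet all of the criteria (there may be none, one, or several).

Candidate 2 only.

Candidate 1 (18 nt, A=5 T=2 G=4 C=7): longest run = 3 ✓; GC 11/18 = 61.1%, outside 40.9–55.0% ✗ — fails.
Candidate 2 (18 nt, A=6 T=3 G=4 C=5): longest run = 2 ✓; GC 9/18 = 50.0% ✓ — passes.
Candidate 3 (16 nt, A=3 T=4 G=5 C=4): longest run = 2 ✓; GC 9/16 = 56.3%, outside 40.9–55.0% ✗ — fails.
Candidate 4 (15 nt, A=4 T=6 G=2 C=3): longest run = 3 ✓; GC 5/15 = 33.3%, outside 40.9–55.0% ✗ — fails.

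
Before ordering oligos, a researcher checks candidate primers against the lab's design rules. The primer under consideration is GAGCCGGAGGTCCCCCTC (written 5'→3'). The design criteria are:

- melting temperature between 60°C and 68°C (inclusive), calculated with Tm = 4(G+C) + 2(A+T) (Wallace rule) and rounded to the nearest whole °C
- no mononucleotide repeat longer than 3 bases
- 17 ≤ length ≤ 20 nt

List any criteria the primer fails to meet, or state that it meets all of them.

Fails: homopolymer run.

Base counts: A=2, T=2, G=6, C=8 (length 18).
Tm: Tm = 2·4 + 4·14 = 64°C ✓
homopolymer run: longest run = 5, exceeds 3 ✗
length: length 18 ✓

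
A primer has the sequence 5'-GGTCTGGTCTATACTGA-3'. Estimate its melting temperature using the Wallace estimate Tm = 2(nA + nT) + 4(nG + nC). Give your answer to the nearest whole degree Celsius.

Base counts: A=3, T=6, G=5, C=3 (length 17).
Tm = 2·(3+6) + 4·(5+3) = 2·9 + 4·8 = 18 + 32 = 50°C.

50°C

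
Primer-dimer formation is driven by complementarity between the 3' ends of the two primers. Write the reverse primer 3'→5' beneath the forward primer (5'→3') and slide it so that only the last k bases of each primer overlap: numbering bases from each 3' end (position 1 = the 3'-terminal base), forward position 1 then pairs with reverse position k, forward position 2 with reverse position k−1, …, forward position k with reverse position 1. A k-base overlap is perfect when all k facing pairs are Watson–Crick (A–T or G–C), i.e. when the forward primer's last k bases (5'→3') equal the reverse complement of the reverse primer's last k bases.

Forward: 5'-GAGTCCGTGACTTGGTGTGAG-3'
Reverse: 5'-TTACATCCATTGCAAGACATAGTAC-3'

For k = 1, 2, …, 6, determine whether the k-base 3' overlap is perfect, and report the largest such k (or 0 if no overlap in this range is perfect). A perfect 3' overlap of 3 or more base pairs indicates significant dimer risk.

Last 6 bases (5'→3') — forward …TGTGAG, reverse …TAGTAC.
Reverse complement of the reverse primer's last 6 bases: GTACTA; its first k bases are the reverse complement of the reverse primer's last k bases, so a perfect k-base overlap needs the forward primer's last k bases to equal them.
Comparing (forward last k vs required): k=1: G vs G ✓; k=2: AG vs GT ✗; k=3: GAG vs GTA ✗; k=4: TGAG vs GTAC ✗; k=5: GTGAG vs GTACT ✗; k=6: TGTGAG vs GTACTA ✗.
Only k = 1 is perfect, so the longest perfect 3' overlap is 1.

Longest perfect overlap: 1 complementary base pair; below the dimer-risk threshold (threshold 3).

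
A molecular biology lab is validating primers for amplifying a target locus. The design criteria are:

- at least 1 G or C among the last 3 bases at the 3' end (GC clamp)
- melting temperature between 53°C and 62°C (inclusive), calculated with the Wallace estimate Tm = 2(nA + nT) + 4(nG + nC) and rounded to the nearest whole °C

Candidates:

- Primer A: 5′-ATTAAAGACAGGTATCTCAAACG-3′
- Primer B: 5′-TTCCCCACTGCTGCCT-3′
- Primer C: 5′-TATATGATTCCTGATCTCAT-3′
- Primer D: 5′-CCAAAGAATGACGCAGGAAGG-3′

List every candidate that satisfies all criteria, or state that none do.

Primer A only.

Primer A (23 nt, A=10 T=5 G=4 C=4): 3' end ACG has 2 G/C ✓; Tm = 2·15 + 4·8 = 62°C ✓ — passes.
Primer B (16 nt, A=1 T=5 G=2 C=8): 3' end CCT has 2 G/C ✓; Tm = 2·6 + 4·10 = 52°C, outside 53–62°C ✗ — fails.
Primer C (20 nt, A=5 T=9 G=2 C=4): 3' end CAT has 1 G/C ✓; Tm = 2·14 + 4·6 = 52°C, outside 53–62°C ✗ — fails.
Primer D (21 nt, A=9 T=1 G=7 C=4): 3' end AGG has 2 G/C ✓; Tm = 2·10 + 4·11 = 64°C, outside 53–62°C ✗ — fails.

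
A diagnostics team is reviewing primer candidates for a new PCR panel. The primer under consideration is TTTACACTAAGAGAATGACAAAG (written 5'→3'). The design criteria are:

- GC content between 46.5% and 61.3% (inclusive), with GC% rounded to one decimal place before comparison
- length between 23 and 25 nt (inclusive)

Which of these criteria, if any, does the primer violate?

Fails: GC content.

Base counts: A=11, T=5, G=4, C=3 (length 23).
GC content: GC 7/23 = 30.4%, outside 46.5–61.3% ✗
length: length 23 ✓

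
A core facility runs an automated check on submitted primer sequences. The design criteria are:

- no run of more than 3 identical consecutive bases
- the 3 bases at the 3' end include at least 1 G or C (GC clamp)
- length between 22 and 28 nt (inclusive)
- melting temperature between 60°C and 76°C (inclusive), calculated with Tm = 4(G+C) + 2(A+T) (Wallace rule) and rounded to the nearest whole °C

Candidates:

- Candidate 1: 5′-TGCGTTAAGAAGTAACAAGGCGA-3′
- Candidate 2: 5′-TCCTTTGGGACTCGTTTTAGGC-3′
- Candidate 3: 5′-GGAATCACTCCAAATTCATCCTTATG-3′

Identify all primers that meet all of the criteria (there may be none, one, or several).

Candidate 1 (23 nt, A=9 T=4 G=7 C=3): longest run = 2 ✓; 3' end CGA has 2 G/C ✓; length 23 ✓; Tm = 2·13 + 4·10 = 66°C ✓ — passes.
Candidate 2 (22 nt, A=2 T=9 G=6 C=5): longest run = 4, exceeds 3 ✗; 3' end GGC has 3 G/C ✓; length 22 ✓; Tm = 2·11 + 4·11 = 66°C ✓ — fails.
Candidate 3 (26 nt, A=8 T=8 G=3 C=7): longest run = 3 ✓; 3' end ATG has 1 G/C ✓; length 26 ✓; Tm = 2·16 + 4·10 = 72°C ✓ — passes.

Candidate 1 and Candidate 3.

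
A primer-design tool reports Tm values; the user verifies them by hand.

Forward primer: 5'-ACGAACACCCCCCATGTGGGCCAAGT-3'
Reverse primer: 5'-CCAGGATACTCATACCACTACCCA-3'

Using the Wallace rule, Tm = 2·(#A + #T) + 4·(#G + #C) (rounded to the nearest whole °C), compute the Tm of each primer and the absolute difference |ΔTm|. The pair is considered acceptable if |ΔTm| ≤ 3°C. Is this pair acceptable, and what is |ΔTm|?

Forward: A=7 T=3 G=6 C=10 → Tm = 2·10 + 4·16 = 84°C.
Reverse: A=8 T=4 G=2 C=10 → Tm = 2·12 + 4·12 = 72°C.
|ΔTm| = |84 − 72| = 12°C, > 3°C.

|ΔTm| = 12°C; the pair is not acceptable.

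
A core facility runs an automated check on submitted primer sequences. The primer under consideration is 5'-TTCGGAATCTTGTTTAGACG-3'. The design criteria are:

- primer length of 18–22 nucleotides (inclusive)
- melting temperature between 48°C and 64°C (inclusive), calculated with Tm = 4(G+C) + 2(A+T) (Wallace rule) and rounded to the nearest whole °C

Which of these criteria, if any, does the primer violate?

Meets all criteria.

Base counts: A=4, T=8, G=5, C=3 (length 20).
length: length 20 ✓
Tm: Tm = 2·12 + 4·8 = 56°C ✓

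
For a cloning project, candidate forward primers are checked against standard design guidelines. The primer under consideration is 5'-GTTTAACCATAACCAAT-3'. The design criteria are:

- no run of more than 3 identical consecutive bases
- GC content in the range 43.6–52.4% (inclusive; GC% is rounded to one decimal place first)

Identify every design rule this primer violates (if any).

Base counts: A=7, T=5, G=1, C=4 (length 17).
homopolymer run: longest run = 3 ✓
GC content: GC 5/17 = 29.4%, outside 43.6–52.4% ✗

Fails: GC content.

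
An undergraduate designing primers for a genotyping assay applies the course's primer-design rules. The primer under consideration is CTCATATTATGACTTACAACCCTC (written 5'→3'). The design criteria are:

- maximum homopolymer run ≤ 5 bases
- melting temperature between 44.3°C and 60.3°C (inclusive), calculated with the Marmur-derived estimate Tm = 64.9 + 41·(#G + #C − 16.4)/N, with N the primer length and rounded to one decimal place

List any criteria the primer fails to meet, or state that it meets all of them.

Base counts: A=7, T=8, G=1, C=8 (length 24).
homopolymer run: longest run = 3 ✓
Tm: Tm = 64.9 + 41·(9 − 16.4)/24 = 52.3°C ✓

Meets all criteria.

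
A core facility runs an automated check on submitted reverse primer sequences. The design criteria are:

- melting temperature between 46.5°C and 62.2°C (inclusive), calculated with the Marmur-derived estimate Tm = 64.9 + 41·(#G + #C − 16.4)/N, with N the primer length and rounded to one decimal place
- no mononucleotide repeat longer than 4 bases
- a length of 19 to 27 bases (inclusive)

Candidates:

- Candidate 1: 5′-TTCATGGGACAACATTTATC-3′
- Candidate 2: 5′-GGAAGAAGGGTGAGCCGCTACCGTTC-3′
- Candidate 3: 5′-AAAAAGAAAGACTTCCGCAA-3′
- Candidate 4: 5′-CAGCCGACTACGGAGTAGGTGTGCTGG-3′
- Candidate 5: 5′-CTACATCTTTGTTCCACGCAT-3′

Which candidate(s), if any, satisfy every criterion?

Candidate 1 (20 nt, A=6 T=7 G=3 C=4): Tm = 64.9 + 41·(7 − 16.4)/20 = 45.6°C, outside 46.5–62.2°C ✗; longest run = 3 ✓; length 20 ✓ — fails.
Candidate 2 (26 nt, A=6 T=4 G=10 C=6): Tm = 64.9 + 41·(16 − 16.4)/26 = 64.3°C, outside 46.5–62.2°C ✗; longest run = 3 ✓; length 26 ✓ — fails.
Candidate 3 (20 nt, A=11 T=2 G=3 C=4): Tm = 64.9 + 41·(7 − 16.4)/20 = 45.6°C, outside 46.5–62.2°C ✗; longest run = 5, exceeds 4 ✗; length 20 ✓ — fails.
Candidate 4 (27 nt, A=5 T=5 G=11 C=6): Tm = 64.9 + 41·(17 − 16.4)/27 = 65.8°C, outside 46.5–62.2°C ✗; longest run = 2 ✓; length 27 ✓ — fails.
Candidate 5 (21 nt, A=4 T=8 G=2 C=7): Tm = 64.9 + 41·(9 − 16.4)/21 = 50.5°C ✓; longest run = 3 ✓; length 21 ✓ — passes.

Candidate 5 only.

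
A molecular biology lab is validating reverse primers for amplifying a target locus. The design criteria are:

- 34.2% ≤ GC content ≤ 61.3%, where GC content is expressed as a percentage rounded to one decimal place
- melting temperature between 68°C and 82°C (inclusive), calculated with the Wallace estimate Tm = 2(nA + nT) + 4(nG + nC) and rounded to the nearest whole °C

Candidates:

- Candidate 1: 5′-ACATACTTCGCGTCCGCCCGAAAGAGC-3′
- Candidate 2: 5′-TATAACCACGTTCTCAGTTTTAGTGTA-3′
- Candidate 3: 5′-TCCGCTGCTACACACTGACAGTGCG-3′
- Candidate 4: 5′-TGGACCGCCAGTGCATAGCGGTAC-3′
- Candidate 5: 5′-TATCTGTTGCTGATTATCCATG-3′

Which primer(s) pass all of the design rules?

Candidate 3 only.

Candidate 1 (27 nt, A=7 T=4 G=6 C=10): GC 16/27 = 59.3% ✓; Tm = 2·11 + 4·16 = 86°C, outside 68–82°C ✗ — fails.
Candidate 2 (27 nt, A=7 T=11 G=4 C=5): GC 9/27 = 33.3%, outside 34.2–61.3% ✗; Tm = 2·18 + 4·9 = 72°C ✓ — fails.
Candidate 3 (25 nt, A=5 T=5 G=6 C=9): GC 15/25 = 60.0% ✓; Tm = 2·10 + 4·15 = 80°C ✓ — passes.
Candidate 4 (24 nt, A=5 T=4 G=8 C=7): GC 15/24 = 62.5%, outside 34.2–61.3% ✗; Tm = 2·9 + 4·15 = 78°C ✓ — fails.
Candidate 5 (22 nt, A=4 T=10 G=4 C=4): GC 8/22 = 36.4% ✓; Tm = 2·14 + 4·8 = 60°C, outside 68–82°C ✗ — fails.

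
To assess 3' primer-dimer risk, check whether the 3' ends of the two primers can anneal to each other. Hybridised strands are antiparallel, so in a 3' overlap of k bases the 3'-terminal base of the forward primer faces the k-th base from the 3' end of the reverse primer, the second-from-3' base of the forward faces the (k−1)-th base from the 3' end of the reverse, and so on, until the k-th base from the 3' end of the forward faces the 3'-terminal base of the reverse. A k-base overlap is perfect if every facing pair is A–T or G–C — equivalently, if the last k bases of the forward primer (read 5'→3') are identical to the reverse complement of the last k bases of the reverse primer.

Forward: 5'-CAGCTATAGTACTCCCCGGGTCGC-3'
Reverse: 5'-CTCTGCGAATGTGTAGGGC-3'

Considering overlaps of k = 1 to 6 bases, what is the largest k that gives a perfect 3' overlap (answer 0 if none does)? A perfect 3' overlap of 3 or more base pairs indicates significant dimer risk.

Last 6 bases (5'→3') — forward …GGTCGC, reverse …TAGGGC.
Reverse complement of the reverse primer's last 6 bases: GCCCTA; its first k bases are the reverse complement of the reverse primer's last k bases, so a perfect k-base overlap needs the forward primer's last k bases to equal them.
Comparing (forward last k vs required): k=1: C vs G ✗; k=2: GC vs GC ✓; k=3: CGC vs GCC ✗; k=4: TCGC vs GCCC ✗; k=5: GTCGC vs GCCCT ✗; k=6: GGTCGC vs GCCCTA ✗.
Only k = 2 is perfect, so the longest perfect 3' overlap is 2.

Longest perfect overlap: 2 complementary base pairs; below the dimer-risk threshold (threshold 3).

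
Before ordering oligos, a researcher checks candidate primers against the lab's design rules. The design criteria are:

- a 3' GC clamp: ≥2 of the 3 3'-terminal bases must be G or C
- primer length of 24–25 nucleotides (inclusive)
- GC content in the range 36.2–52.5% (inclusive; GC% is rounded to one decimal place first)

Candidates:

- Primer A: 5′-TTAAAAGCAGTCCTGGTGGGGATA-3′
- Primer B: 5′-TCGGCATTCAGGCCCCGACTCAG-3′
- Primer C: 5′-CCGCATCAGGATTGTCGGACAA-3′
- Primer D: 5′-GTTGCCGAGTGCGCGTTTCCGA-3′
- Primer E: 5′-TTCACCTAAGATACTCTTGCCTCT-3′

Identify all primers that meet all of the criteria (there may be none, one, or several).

Primer A (24 nt, A=7 T=6 G=8 C=3): 3' end ATA has 0 G/C, need ≥2 ✗; length 24 ✓; GC 11/24 = 45.8% ✓ — fails.
Primer B (23 nt, A=4 T=4 G=6 C=9): 3' end CAG has 2 G/C ✓; length 23, outside 24–25 ✗; GC 15/23 = 65.2%, outside 36.2–52.5% ✗ — fails.
Primer C (22 nt, A=6 T=4 G=6 C=6): 3' end CAA has 1 G/C, need ≥2 ✗; length 22, outside 24–25 ✗; GC 12/22 = 54.5%, outside 36.2–52.5% ✗ — fails.
Primer D (22 nt, A=2 T=6 G=8 C=6): 3' end CGA has 2 G/C ✓; length 22, outside 24–25 ✗; GC 14/22 = 63.6%, outside 36.2–52.5% ✗ — fails.
Primer E (24 nt, A=5 T=9 G=2 C=8): 3' end TCT has 1 G/C, need ≥2 ✗; length 24 ✓; GC 10/24 = 41.7% ✓ — fails.

None of the candidates satisfy all criteria.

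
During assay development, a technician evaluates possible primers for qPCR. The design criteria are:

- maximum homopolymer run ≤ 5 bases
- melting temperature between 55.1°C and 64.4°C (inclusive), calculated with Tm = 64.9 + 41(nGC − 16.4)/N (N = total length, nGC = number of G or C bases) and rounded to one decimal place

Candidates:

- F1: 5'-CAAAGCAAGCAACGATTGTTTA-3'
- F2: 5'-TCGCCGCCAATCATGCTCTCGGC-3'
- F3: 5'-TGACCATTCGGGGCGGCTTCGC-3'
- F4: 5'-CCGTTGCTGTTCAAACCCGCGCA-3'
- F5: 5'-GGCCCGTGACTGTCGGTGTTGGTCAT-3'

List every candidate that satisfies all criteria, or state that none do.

F2, F3, F4 and F5.

F1 (22 nt, A=9 T=5 G=4 C=4): longest run = 3 ✓; Tm = 64.9 + 41·(8 − 16.4)/22 = 49.2°C, outside 55.1–64.4°C ✗ — fails.
F2 (23 nt, A=3 T=5 G=5 C=10): longest run = 2 ✓; Tm = 64.9 + 41·(15 − 16.4)/23 = 62.4°C ✓ — passes.
F3 (22 nt, A=2 T=5 G=8 C=7): longest run = 4 ✓; Tm = 64.9 + 41·(15 − 16.4)/22 = 62.3°C ✓ — passes.
F4 (23 nt, A=4 T=5 G=5 C=9): longest run = 3 ✓; Tm = 64.9 + 41·(14 − 16.4)/23 = 60.6°C ✓ — passes.
F5 (26 nt, A=2 T=8 G=10 C=6): longest run = 3 ✓; Tm = 64.9 + 41·(16 − 16.4)/26 = 64.3°C ✓ — passes.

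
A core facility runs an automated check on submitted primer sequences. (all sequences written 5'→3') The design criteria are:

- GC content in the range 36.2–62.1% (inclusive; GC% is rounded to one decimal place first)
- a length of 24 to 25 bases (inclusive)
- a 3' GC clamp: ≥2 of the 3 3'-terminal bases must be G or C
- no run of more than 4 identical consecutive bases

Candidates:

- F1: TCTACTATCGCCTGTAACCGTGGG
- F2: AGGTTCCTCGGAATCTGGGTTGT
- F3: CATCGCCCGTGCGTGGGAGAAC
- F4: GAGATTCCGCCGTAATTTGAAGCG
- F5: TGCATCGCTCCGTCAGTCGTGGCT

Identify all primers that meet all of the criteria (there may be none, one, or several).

F1 and F4.

F1 (24 nt, A=4 T=7 G=6 C=7): GC 13/24 = 54.2% ✓; length 24 ✓; 3' end GGG has 3 G/C ✓; longest run = 3 ✓ — passes.
F2 (23 nt, A=3 T=8 G=8 C=4): GC 12/23 = 52.2% ✓; length 23, outside 24–25 ✗; 3' end TGT has 1 G/C, need ≥2 ✗; longest run = 3 ✓ — fails.
F3 (22 nt, A=4 T=3 G=8 C=7): GC 15/22 = 68.2%, outside 36.2–62.1% ✗; length 22, outside 24–25 ✗; 3' end AAC has 1 G/C, need ≥2 ✗; longest run = 3 ✓ — fails.
F4 (24 nt, A=6 T=6 G=7 C=5): GC 12/24 = 50.0% ✓; length 24 ✓; 3' end GCG has 3 G/C ✓; longest run = 3 ✓ — passes.
F5 (24 nt, A=2 T=7 G=7 C=8): GC 15/24 = 62.5%, outside 36.2–62.1% ✗; length 24 ✓; 3' end GCT has 2 G/C ✓; longest run = 2 ✓ — fails.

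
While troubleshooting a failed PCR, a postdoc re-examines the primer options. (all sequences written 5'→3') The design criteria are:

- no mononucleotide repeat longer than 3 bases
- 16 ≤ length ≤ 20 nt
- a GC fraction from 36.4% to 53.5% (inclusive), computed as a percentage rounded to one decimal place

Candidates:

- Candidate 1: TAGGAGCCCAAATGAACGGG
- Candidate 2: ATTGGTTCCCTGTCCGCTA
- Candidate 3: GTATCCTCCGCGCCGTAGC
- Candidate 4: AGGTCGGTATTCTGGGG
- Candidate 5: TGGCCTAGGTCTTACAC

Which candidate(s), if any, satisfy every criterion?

Candidate 1 (20 nt, A=7 T=2 G=7 C=4): longest run = 3 ✓; length 20 ✓; GC 11/20 = 55.0%, outside 36.4–53.5% ✗ — fails.
Candidate 2 (19 nt, A=2 T=7 G=4 C=6): longest run = 3 ✓; length 19 ✓; GC 10/19 = 52.6% ✓ — passes.
Candidate 3 (19 nt, A=2 T=4 G=5 C=8): longest run = 2 ✓; length 19 ✓; GC 13/19 = 68.4%, outside 36.4–53.5% ✗ — fails.
Candidate 4 (17 nt, A=2 T=5 G=8 C=2): longest run = 4, exceeds 3 ✗; length 17 ✓; GC 10/17 = 58.8%, outside 36.4–53.5% ✗ — fails.
Candidate 5 (17 nt, A=3 T=5 G=4 C=5): longest run = 2 ✓; length 17 ✓; GC 9/17 = 52.9% ✓ — passes.

Candidate 2 and Candidate 5.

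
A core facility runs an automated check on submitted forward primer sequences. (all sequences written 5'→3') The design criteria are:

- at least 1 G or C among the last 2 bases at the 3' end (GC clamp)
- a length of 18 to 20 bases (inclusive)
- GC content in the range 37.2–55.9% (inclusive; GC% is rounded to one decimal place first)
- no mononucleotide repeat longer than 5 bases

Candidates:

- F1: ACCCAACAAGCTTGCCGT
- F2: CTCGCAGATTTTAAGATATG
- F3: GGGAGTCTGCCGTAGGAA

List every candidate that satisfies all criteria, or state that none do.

F1 (18 nt, A=5 T=3 G=3 C=7): 3' end GT has 1 G/C ✓; length 18 ✓; GC 10/18 = 55.6% ✓; longest run = 3 ✓ — passes.
F2 (20 nt, A=6 T=7 G=4 C=3): 3' end TG has 1 G/C ✓; length 20 ✓; GC 7/20 = 35.0%, outside 37.2–55.9% ✗; longest run = 4 ✓ — fails.
F3 (18 nt, A=4 T=3 G=8 C=3): 3' end AA has 0 G/C, need ≥1 ✗; length 18 ✓; GC 11/18 = 61.1%, outside 37.2–55.9% ✗; longest run = 3 ✓ — fails.

F1 only.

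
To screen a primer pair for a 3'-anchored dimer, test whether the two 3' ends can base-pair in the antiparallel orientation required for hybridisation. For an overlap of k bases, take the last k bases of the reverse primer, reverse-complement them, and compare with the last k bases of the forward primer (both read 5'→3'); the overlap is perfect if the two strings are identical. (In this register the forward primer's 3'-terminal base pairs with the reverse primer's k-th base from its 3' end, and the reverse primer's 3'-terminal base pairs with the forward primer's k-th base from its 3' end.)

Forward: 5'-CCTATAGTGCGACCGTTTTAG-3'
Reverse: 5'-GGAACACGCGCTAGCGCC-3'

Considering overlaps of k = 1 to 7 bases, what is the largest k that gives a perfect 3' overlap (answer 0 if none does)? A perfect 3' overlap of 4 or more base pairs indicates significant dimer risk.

Longest perfect overlap: 1 complementary base pair; below the dimer-risk threshold (threshold 4).

Last 7 bases (5'→3') — forward …GTTTTAG, reverse …TAGCGCC.
Reverse complement of the reverse primer's last 7 bases: GGCGCTA; its first k bases are the reverse complement of the reverse primer's last k bases, so a perfect k-base overlap needs the forward primer's last k bases to equal them.
Comparing (forward last k vs required): k=1: G vs G ✓; k=2: AG vs GG ✗; k=3: TAG vs GGC ✗; k=4: TTAG vs GGCG ✗; k=5: TTTAG vs GGCGC ✗; k=6: TTTTAG vs GGCGCT ✗; k=7: GTTTTAG vs GGCGCTA ✗.
Only k = 1 is perfect, so the longest perfect 3' overlap is 1.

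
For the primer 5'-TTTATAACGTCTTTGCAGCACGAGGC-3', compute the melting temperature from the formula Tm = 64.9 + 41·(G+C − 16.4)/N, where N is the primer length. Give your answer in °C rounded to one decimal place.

58.0°C

Base counts: A=6, T=8, G=6, C=6; G+C = 12, N = 26.
Tm = 64.9 + 41·(12 − 16.4)/26 = 64.9 + -180.40/26 = 58.0°C.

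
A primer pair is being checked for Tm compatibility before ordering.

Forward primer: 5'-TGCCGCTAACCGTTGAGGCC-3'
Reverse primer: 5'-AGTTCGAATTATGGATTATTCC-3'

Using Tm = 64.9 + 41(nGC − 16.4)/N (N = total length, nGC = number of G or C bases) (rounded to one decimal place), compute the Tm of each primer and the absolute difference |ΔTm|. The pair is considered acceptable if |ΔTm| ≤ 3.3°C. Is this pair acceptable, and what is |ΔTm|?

Forward: G+C = 13, N = 20 → Tm = 64.9 + 41·(13 − 16.4)/20 = 57.9°C.
Reverse: G+C = 7, N = 22 → Tm = 64.9 + 41·(7 − 16.4)/22 = 47.4°C.
|ΔTm| = |57.9 − 47.4| = 10.5°C, > 3.3°C.

|ΔTm| = 10.5°C; the pair is not acceptable.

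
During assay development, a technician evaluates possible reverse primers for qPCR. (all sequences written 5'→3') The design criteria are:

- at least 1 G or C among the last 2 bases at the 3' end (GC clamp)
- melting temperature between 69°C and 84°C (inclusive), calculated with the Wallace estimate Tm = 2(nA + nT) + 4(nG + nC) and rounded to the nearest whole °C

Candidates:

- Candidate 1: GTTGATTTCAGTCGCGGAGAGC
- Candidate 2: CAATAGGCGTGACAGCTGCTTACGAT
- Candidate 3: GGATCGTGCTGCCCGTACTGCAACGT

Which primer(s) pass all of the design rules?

Candidate 1 (22 nt, A=4 T=6 G=8 C=4): 3' end GC has 2 G/C ✓; Tm = 2·10 + 4·12 = 68°C, outside 69–84°C ✗ — fails.
Candidate 2 (26 nt, A=7 T=6 G=7 C=6): 3' end AT has 0 G/C, need ≥1 ✗; Tm = 2·13 + 4·13 = 78°C ✓ — fails.
Candidate 3 (26 nt, A=4 T=6 G=8 C=8): 3' end GT has 1 G/C ✓; Tm = 2·10 + 4·16 = 84°C ✓ — passes.

Candidate 3 only.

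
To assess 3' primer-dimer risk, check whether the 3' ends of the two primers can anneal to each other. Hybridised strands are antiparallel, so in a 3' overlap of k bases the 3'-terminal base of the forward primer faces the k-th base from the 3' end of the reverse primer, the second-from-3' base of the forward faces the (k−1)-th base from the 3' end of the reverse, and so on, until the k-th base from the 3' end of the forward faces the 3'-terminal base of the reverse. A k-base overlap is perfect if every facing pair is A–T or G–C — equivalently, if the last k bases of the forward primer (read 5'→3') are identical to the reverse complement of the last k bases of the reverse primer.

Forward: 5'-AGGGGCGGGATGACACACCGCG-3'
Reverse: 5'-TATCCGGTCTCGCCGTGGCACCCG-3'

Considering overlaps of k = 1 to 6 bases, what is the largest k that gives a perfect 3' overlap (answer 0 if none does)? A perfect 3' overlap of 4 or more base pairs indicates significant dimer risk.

Longest perfect overlap: 2 complementary base pairs; below the dimer-risk threshold (threshold 4).

Last 6 bases (5'→3') — forward …ACCGCG, reverse …CACCCG.
Reverse complement of the reverse primer's last 6 bases: CGGGTG; its first k bases are the reverse complement of the reverse primer's last k bases, so a perfect k-base overlap needs the forward primer's last k bases to equal them.
Comparing (forward last k vs required): k=1: G vs C ✗; k=2: CG vs CG ✓; k=3: GCG vs CGG ✗; k=4: CGCG vs CGGG ✗; k=5: CCGCG vs CGGGT ✗; k=6: ACCGCG vs CGGGTG ✗.
Only k = 2 is perfect, so the longest perfect 3' overlap is 2.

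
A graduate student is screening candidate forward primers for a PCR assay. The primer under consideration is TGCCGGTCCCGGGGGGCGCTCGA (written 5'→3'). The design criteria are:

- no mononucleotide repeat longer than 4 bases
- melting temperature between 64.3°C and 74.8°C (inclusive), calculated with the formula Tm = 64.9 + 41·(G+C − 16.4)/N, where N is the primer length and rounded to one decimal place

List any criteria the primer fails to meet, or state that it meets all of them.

Base counts: A=1, T=3, G=11, C=8 (length 23).
homopolymer run: longest run = 6, exceeds 4 ✗
Tm: Tm = 64.9 + 41·(19 − 16.4)/23 = 69.5°C ✓

Fails: homopolymer run.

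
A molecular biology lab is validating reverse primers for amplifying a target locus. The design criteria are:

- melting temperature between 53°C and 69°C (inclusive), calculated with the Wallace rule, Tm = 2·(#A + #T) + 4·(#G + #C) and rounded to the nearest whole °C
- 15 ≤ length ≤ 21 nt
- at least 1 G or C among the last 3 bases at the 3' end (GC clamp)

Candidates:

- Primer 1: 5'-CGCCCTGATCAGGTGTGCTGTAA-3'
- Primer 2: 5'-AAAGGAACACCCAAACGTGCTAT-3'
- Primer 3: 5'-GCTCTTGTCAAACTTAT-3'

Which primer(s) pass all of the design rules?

Primer 1 (23 nt, A=4 T=6 G=7 C=6): Tm = 2·10 + 4·13 = 72°C, outside 53–69°C ✗; length 23, outside 15–21 ✗; 3' end TAA has 0 G/C, need ≥1 ✗ — fails.
Primer 2 (23 nt, A=10 T=3 G=4 C=6): Tm = 2·13 + 4·10 = 66°C ✓; length 23, outside 15–21 ✗; 3' end TAT has 0 G/C, need ≥1 ✗ — fails.
Primer 3 (17 nt, A=4 T=7 G=2 C=4): Tm = 2·11 + 4·6 = 46°C, outside 53–69°C ✗; length 17 ✓; 3' end TAT has 0 G/C, need ≥1 ✗ — fails.

None of the candidates satisfy all criteria.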